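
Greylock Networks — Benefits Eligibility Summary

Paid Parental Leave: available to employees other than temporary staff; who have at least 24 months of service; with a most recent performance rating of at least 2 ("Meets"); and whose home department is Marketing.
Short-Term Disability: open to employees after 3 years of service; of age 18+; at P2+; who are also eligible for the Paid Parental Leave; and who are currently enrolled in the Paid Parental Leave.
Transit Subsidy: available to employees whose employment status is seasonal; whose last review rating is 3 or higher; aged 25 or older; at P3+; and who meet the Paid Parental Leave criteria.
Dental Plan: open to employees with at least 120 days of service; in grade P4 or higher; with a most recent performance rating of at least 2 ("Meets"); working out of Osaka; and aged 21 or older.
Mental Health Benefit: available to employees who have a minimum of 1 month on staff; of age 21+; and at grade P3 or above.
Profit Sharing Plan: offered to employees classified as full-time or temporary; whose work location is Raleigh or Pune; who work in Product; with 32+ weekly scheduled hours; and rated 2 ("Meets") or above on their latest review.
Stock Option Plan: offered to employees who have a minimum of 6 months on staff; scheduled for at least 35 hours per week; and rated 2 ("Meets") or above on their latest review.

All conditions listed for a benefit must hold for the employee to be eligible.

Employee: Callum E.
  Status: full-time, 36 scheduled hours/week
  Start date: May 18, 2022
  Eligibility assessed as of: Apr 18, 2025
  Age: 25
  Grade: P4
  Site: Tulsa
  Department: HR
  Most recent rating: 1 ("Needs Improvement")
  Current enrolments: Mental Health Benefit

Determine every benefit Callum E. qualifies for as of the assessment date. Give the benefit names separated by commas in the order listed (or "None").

Mental Health Benefit

Service from May 18, 2022 to Apr 18, 2025: 1066 days.
Paid Parental Leave — status full-time ✓ (not excluded); service 1066 days ≥ 24 months (≈720 days) ✓; rating 1 < 2 ✗ → not eligible.
Short-Term Disability — service 1066 days < 3 years (≈1095 days) ✗ → not eligible.
Transit Subsidy — status full-time ✗ (requires seasonal) → not eligible.
Dental Plan — service 1066 days ≥ 120 days ✓; grade P4 ≥ P4 ✓; rating 1 < 2 ✗ → not eligible.
Mental Health Benefit — service 1066 days ≥ 1 month (≈30 days) ✓; age 25 ≥ 21 ✓; grade P4 ≥ P3 ✓ → eligible.
Profit Sharing Plan — status full-time ✓; site Tulsa ✗ (not Raleigh or Pune) → not eligible.
Stock Option Plan — service 1066 days ≥ 6 months (≈180 days) ✓; 36 hrs/wk ≥ 35 ✓; rating 1 < 2 ✗ → not eligible.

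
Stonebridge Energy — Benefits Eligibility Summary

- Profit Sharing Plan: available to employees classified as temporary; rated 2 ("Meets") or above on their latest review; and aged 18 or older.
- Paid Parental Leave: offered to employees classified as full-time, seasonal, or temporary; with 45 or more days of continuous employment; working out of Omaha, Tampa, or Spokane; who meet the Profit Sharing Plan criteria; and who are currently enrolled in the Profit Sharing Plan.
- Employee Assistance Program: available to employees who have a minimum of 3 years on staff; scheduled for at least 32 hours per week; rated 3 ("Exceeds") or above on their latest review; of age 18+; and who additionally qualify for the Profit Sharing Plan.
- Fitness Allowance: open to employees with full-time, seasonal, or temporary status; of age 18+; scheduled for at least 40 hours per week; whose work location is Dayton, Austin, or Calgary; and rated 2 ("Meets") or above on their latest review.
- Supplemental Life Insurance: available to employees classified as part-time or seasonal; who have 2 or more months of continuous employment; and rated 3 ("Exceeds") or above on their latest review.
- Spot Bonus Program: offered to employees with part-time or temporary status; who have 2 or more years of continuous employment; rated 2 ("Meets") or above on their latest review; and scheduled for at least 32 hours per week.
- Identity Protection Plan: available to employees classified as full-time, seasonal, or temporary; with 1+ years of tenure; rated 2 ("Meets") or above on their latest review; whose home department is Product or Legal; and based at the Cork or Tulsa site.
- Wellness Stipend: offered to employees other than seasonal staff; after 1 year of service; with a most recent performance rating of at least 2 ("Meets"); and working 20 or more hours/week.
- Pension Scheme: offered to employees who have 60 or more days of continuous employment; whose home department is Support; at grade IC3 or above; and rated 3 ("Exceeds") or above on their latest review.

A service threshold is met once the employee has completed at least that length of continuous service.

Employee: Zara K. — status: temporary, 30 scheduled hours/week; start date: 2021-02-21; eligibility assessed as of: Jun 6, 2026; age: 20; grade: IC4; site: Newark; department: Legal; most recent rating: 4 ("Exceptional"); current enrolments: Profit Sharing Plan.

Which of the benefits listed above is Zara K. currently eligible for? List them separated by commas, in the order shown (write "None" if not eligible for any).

Profit Sharing Plan, Wellness Stipend

Service from 2021-02-21 to Jun 6, 2026: 1931 days.
Profit Sharing Plan — status temporary ✓; rating 4 ≥ 2 ✓; age 20 ≥ 18 ✓ → eligible.
Paid Parental Leave — status temporary ✓; service 1931 days ≥ 45 days ✓; site Newark ✗ (not Omaha, Tampa, or Spokane) → not eligible.
Employee Assistance Program — service 1931 days ≥ 3 years (≈1095 days) ✓; 30 hrs/wk < 32 ✗ → not eligible.
Fitness Allowance — status temporary ✓; age 20 ≥ 18 ✓; 30 hrs/wk < 40 ✗ → not eligible.
Supplemental Life Insurance — status temporary ✗ (requires part-time or seasonal) → not eligible.
Spot Bonus Program — status temporary ✓; service 1931 days ≥ 2 years (≈730 days) ✓; rating 4 ≥ 2 ✓; 30 hrs/wk < 32 ✗ → not eligible.
Identity Protection Plan — status temporary ✓; service 1931 days ≥ 1 year (≈365 days) ✓; rating 4 ≥ 2 ✓; dept Legal ✓; site Newark ✗ (not Cork or Tulsa) → not eligible.
Wellness Stipend — status temporary ✓ (not excluded); service 1931 days ≥ 1 year (≈365 days) ✓; rating 4 ≥ 2 ✓; 30 hrs/wk ≥ 20 ✓ → eligible.
Pension Scheme — service 1931 days ≥ 60 days ✓; dept Legal ✗ → not eligible.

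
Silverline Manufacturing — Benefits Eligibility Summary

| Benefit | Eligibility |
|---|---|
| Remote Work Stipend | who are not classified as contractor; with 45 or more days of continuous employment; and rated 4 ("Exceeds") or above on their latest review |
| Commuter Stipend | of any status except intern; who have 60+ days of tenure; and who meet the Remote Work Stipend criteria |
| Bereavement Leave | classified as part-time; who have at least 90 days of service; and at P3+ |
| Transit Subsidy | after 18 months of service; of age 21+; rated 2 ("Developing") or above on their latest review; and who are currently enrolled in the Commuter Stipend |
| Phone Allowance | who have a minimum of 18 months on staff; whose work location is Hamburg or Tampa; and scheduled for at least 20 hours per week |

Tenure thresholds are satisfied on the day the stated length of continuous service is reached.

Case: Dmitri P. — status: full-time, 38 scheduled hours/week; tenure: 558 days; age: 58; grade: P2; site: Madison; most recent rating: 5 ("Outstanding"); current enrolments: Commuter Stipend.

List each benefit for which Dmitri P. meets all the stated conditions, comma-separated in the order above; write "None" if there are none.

Remote Work Stipend, Commuter Stipend, Transit Subsidy

Remote Work Stipend — status full-time ✓ (not excluded); service 558 days ≥ 45 days ✓; rating 5 ≥ 4 ✓ → eligible.
Commuter Stipend — status full-time ✓ (not excluded); service 558 days ≥ 60 days ✓; eligible for Remote Work Stipend ✓ → eligible.
Bereavement Leave — status full-time ✗ (requires part-time) → not eligible.
Transit Subsidy — service 558 days ≥ 18 months (≈540 days) ✓; age 58 ≥ 21 ✓; rating 5 ≥ 2 ✓; enrolled in Commuter Stipend ✓ → eligible.
Phone Allowance — service 558 days ≥ 18 months (≈540 days) ✓; site Madison ✗ (not Hamburg or Tampa) → not eligible.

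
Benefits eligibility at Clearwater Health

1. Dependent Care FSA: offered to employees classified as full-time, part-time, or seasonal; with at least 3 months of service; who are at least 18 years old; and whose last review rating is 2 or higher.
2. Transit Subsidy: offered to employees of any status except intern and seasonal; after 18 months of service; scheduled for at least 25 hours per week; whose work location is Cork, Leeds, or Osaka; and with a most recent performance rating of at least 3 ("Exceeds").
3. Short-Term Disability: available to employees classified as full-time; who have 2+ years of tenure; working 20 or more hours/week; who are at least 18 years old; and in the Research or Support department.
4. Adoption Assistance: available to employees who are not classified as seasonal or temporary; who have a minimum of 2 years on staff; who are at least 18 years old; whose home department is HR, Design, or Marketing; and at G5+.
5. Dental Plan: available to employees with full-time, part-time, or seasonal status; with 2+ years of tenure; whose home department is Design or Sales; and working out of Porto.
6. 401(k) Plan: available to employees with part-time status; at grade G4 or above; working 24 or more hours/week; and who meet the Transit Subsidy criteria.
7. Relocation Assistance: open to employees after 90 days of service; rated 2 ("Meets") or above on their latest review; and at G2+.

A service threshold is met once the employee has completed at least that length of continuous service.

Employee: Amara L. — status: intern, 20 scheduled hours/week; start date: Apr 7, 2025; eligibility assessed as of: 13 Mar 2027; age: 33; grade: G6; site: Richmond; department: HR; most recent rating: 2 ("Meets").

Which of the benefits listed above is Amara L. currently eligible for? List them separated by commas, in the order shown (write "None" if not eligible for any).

Relocation Assistance

Service from Apr 7, 2025 to 13 Mar 2027: 705 days.
Dependent Care FSA — status intern ✗ (requires full-time, part-time, or seasonal) → not eligible.
Transit Subsidy — status intern ✗ (excluded) → not eligible.
Short-Term Disability — status intern ✗ (requires full-time) → not eligible.
Adoption Assistance — status intern ✓ (not excluded); service 705 days < 2 years (≈730 days) ✗ → not eligible.
Dental Plan — status intern ✗ (requires full-time, part-time, or seasonal) → not eligible.
401(k) Plan — status intern ✗ (requires part-time) → not eligible.
Relocation Assistance — service 705 days ≥ 90 days ✓; rating 2 ≥ 2 ✓; grade G6 ≥ G2 ✓ → eligible.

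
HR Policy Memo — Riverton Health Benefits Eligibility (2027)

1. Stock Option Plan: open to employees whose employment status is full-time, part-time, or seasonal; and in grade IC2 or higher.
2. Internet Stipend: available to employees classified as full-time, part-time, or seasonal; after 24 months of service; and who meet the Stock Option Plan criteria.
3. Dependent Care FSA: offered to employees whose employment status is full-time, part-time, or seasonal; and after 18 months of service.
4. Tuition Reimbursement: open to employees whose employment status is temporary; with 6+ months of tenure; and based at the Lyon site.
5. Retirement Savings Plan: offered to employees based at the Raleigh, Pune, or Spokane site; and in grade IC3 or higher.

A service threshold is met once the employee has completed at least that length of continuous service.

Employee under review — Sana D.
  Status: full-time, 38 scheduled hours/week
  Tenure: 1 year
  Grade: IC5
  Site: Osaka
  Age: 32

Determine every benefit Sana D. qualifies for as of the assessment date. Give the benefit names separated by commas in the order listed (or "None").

Stock Option Plan

Stock Option Plan — status full-time ✓; grade IC5 ≥ IC2 ✓ → eligible.
Internet Stipend — status full-time ✓; service 1 year < 24 months (≈720 days) ✗ → not eligible.
Dependent Care FSA — status full-time ✓; service 1 year < 18 months (≈540 days) ✗ → not eligible.
Tuition Reimbursement — status full-time ✗ (requires temporary) → not eligible.
Retirement Savings Plan — site Osaka ✗ (not Raleigh, Pune, or Spokane) → not eligible.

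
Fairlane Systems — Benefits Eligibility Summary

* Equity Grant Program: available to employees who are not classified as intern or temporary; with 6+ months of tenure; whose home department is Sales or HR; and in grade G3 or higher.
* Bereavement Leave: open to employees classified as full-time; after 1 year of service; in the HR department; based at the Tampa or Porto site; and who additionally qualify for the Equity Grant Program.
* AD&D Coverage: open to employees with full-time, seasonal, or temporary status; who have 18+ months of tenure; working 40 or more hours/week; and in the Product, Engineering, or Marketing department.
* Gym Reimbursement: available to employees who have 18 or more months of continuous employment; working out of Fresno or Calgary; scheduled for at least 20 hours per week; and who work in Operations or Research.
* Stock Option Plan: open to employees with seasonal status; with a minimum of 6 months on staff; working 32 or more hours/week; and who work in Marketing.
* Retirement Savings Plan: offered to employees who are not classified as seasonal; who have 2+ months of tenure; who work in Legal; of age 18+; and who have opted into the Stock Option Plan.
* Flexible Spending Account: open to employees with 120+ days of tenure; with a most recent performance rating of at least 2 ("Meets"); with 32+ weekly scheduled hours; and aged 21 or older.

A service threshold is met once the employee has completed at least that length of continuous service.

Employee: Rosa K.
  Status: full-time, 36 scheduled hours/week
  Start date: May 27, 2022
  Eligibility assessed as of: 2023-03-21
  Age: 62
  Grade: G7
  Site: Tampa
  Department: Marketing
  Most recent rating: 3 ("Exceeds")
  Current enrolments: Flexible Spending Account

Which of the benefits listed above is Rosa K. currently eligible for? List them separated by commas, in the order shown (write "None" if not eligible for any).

Service from May 27, 2022 to 2023-03-21: 298 days.
Equity Grant Program — status full-time ✓ (not excluded); service 298 days ≥ 6 months (≈180 days) ✓; dept Marketing ✗ → not eligible.
Bereavement Leave — status full-time ✓; service 298 days < 1 year (≈365 days) ✗ → not eligible.
AD&D Coverage — status full-time ✓; service 298 days < 18 months (≈540 days) ✗ → not eligible.
Gym Reimbursement — service 298 days < 18 months (≈540 days) ✗ → not eligible.
Stock Option Plan — status full-time ✗ (requires seasonal) → not eligible.
Retirement Savings Plan — status full-time ✓ (not excluded); service 298 days ≥ 2 months (≈60 days) ✓; dept Marketing ✗ → not eligible.
Flexible Spending Account — service 298 days ≥ 120 days ✓; rating 3 ≥ 2 ✓; 36 hrs/wk ≥ 32 ✓; age 62 ≥ 21 ✓ → eligible.

Flexible Spending Account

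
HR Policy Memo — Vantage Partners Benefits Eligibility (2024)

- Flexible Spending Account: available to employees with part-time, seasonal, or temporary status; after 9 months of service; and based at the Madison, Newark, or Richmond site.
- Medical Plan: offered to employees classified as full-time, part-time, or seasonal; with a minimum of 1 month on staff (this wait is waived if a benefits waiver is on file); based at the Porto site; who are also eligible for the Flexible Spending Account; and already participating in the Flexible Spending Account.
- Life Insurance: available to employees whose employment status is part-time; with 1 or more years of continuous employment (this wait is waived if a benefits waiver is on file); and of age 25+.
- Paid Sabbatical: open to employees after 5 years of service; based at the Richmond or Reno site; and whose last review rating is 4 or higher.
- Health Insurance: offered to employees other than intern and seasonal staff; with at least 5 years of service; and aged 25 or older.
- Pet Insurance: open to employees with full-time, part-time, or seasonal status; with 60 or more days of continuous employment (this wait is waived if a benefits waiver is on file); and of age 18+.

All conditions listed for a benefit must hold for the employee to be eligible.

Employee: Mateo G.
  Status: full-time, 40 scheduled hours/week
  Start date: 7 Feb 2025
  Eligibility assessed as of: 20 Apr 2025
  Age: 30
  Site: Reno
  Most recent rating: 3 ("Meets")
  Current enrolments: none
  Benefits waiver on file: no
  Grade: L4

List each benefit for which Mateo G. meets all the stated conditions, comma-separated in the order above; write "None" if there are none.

Pet Insurance

Service from 7 Feb 2025 to 20 Apr 2025: 72 days.
Flexible Spending Account — status full-time ✗ (requires part-time, seasonal, or temporary) → not eligible.
Medical Plan — status full-time ✓; no waiver, service 72 days ≥ 1 month (≈30 days) ✓; site Reno ✗ (not Porto) → not eligible.
Life Insurance — status full-time ✗ (requires part-time) → not eligible.
Paid Sabbatical — service 72 days < 5 years (≈1825 days) ✗ → not eligible.
Health Insurance — status full-time ✓ (not excluded); service 72 days < 5 years (≈1825 days) ✗ → not eligible.
Pet Insurance — status full-time ✓; no waiver, service 72 days ≥ 60 days ✓; age 30 ≥ 18 ✓ → eligible.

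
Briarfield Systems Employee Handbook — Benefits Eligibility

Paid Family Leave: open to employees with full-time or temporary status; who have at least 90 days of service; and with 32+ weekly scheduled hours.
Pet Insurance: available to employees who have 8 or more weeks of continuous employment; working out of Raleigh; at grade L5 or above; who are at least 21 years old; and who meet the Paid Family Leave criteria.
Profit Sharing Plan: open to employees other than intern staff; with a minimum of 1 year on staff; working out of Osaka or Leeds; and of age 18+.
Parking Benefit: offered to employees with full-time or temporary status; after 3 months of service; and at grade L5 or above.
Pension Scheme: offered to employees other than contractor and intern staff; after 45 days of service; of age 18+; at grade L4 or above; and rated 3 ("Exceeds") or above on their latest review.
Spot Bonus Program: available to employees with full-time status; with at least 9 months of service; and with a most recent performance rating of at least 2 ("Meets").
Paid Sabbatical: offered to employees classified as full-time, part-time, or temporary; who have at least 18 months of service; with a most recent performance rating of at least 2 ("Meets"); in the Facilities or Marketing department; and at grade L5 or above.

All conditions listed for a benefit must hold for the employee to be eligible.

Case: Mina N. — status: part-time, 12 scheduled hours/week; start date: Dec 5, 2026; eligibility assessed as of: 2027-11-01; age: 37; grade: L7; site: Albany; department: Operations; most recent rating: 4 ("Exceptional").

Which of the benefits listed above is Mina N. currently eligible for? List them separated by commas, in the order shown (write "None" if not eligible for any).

Service from Dec 5, 2026 to 2027-11-01: 331 days.
Paid Family Leave — status part-time ✗ (requires full-time or temporary) → not eligible.
Pet Insurance — service 331 days ≥ 8 weeks (≈56 days) ✓; site Albany ✗ (not Raleigh) → not eligible.
Profit Sharing Plan — status part-time ✓ (not excluded); service 331 days < 1 year (≈365 days) ✗ → not eligible.
Parking Benefit — status part-time ✗ (requires full-time or temporary) → not eligible.
Pension Scheme — status part-time ✓ (not excluded); service 331 days ≥ 45 days ✓; age 37 ≥ 18 ✓; grade L7 ≥ L4 ✓; rating 4 ≥ 3 ✓ → eligible.
Spot Bonus Program — status part-time ✗ (requires full-time) → not eligible.
Paid Sabbatical — status part-time ✓; service 331 days < 18 months (≈540 days) ✗ → not eligible.

Pension Scheme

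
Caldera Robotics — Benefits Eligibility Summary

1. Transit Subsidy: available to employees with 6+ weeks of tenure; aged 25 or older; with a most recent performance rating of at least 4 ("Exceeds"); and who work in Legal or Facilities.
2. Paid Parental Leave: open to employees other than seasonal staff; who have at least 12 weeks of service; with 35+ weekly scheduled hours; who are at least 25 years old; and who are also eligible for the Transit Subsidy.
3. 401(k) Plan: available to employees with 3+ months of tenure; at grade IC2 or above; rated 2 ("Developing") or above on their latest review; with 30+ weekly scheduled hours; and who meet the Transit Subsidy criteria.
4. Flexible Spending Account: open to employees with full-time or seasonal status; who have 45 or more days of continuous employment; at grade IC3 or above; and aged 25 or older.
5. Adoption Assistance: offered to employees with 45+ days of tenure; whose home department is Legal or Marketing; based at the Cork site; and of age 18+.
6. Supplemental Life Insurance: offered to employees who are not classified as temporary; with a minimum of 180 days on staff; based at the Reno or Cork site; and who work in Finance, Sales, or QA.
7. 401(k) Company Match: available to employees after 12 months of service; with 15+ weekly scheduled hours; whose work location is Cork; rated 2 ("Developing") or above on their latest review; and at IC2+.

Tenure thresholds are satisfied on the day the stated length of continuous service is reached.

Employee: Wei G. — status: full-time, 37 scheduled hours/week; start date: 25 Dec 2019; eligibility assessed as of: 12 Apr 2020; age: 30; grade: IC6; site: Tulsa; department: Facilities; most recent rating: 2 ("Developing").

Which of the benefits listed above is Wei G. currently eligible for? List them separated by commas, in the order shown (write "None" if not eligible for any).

Flexible Spending Account

Service from 25 Dec 2019 to 12 Apr 2020: 109 days.
Transit Subsidy — service 109 days ≥ 6 weeks (≈42 days) ✓; age 30 ≥ 25 ✓; rating 2 < 4 ✗ → not eligible.
Paid Parental Leave — status full-time ✓ (not excluded); service 109 days ≥ 12 weeks (≈84 days) ✓; 37 hrs/wk ≥ 35 ✓; age 30 ≥ 25 ✓; not eligible for Transit Subsidy ✗ → not eligible.
401(k) Plan — service 109 days ≥ 3 months (≈90 days) ✓; grade IC6 ≥ IC2 ✓; rating 2 ≥ 2 ✓; 37 hrs/wk ≥ 30 ✓; not eligible for Transit Subsidy ✗ → not eligible.
Flexible Spending Account — status full-time ✓; service 109 days ≥ 45 days ✓; grade IC6 ≥ IC3 ✓; age 30 ≥ 25 ✓ → eligible.
Adoption Assistance — service 109 days ≥ 45 days ✓; dept Facilities ✗ → not eligible.
Supplemental Life Insurance — status full-time ✓ (not excluded); service 109 days < 180 days ✗ → not eligible.
401(k) Company Match — service 109 days < 12 months (≈360 days) ✗ → not eligible.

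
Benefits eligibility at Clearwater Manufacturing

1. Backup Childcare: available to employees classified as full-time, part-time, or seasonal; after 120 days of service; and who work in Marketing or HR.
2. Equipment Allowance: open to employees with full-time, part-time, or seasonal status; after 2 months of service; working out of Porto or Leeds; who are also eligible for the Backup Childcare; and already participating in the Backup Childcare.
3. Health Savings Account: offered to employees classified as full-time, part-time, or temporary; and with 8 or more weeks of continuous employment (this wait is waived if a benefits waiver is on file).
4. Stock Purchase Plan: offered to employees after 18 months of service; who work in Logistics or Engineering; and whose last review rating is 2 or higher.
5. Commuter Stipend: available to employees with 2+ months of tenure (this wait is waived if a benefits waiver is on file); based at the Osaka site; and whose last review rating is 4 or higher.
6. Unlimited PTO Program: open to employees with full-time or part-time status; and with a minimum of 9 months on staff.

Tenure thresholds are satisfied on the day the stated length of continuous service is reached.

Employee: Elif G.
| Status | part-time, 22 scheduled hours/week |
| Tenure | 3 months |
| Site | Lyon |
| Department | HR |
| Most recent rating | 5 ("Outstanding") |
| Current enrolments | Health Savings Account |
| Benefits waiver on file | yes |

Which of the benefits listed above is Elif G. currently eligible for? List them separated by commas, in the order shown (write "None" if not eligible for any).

Backup Childcare — status part-time ✓; service 3 months < 120 days ✗ → not eligible.
Equipment Allowance — status part-time ✓; service 3 months ≥ 2 months ✓; site Lyon ✗ (not Porto or Leeds) → not eligible.
Health Savings Account — status part-time ✓; benefits waiver on file ✓ → eligible.
Stock Purchase Plan — service 3 months < 18 months ✗ → not eligible.
Commuter Stipend — benefits waiver on file ✓; site Lyon ✗ (not Osaka) → not eligible.
Unlimited PTO Program — status part-time ✓; service 3 months < 9 months ✗ → not eligible.

Health Savings Account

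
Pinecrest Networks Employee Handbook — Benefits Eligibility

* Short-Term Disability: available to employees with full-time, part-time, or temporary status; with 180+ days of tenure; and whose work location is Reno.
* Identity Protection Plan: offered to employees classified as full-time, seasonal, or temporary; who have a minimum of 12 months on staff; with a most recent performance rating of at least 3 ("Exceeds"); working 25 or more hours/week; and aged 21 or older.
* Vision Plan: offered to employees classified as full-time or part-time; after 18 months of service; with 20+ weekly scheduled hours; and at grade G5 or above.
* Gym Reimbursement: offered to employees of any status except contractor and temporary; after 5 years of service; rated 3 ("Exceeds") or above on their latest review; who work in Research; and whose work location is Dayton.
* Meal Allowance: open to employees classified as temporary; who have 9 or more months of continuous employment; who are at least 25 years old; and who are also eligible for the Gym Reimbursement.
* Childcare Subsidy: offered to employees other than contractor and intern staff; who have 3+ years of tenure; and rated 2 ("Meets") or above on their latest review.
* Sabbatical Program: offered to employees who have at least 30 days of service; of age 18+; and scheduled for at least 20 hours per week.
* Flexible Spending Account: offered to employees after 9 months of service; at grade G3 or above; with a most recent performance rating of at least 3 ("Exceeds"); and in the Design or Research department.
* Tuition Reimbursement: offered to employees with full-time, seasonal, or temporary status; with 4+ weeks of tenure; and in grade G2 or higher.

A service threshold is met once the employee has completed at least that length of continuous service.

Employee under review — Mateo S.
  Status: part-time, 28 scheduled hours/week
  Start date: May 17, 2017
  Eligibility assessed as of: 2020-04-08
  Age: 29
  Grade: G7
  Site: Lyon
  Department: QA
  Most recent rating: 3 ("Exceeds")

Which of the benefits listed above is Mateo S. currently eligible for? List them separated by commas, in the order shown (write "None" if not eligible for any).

Service from May 17, 2017 to 2020-04-08: 1057 days.
Short-Term Disability — status part-time ✓; service 1057 days ≥ 180 days ✓; site Lyon ✗ (not Reno) → not eligible.
Identity Protection Plan — status part-time ✗ (requires full-time, seasonal, or temporary) → not eligible.
Vision Plan — status part-time ✓; service 1057 days ≥ 18 months (≈540 days) ✓; 28 hrs/wk ≥ 20 ✓; grade G7 ≥ G5 ✓ → eligible.
Gym Reimbursement — status part-time ✓ (not excluded); service 1057 days < 5 years (≈1825 days) ✗ → not eligible.
Meal Allowance — status part-time ✗ (requires temporary) → not eligible.
Childcare Subsidy — status part-time ✓ (not excluded); service 1057 days < 3 years (≈1095 days) ✗ → not eligible.
Sabbatical Program — service 1057 days ≥ 30 days ✓; age 29 ≥ 18 ✓; 28 hrs/wk ≥ 20 ✓ → eligible.
Flexible Spending Account — service 1057 days ≥ 9 months (≈270 days) ✓; grade G7 ≥ G3 ✓; rating 3 ≥ 3 ✓; dept QA ✗ → not eligible.
Tuition Reimbursement — status part-time ✗ (requires full-time, seasonal, or temporary) → not eligible.

Vision Plan, Sabbatical Program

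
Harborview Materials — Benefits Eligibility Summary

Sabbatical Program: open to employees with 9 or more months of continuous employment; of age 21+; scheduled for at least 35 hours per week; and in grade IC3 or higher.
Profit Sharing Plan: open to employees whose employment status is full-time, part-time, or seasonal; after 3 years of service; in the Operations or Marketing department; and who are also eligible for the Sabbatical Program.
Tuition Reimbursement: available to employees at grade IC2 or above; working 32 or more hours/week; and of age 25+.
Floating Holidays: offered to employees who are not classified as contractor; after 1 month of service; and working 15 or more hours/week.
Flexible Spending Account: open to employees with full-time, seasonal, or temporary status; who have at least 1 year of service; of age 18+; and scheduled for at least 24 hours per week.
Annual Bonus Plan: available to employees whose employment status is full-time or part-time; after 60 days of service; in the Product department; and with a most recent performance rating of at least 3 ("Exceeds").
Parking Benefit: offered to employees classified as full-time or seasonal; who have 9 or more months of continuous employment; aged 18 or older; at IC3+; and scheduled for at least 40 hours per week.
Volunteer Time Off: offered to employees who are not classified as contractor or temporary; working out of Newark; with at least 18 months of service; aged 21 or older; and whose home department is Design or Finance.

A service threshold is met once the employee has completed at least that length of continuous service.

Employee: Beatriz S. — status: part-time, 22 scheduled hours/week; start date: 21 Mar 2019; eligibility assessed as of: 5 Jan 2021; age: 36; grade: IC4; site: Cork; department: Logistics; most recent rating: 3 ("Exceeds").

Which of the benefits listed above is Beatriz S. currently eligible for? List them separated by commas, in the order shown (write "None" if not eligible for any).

Service from 21 Mar 2019 to 5 Jan 2021: 656 days.
Sabbatical Program — service 656 days ≥ 9 months (≈270 days) ✓; age 36 ≥ 21 ✓; 22 hrs/wk < 35 ✗ → not eligible.
Profit Sharing Plan — status part-time ✓; service 656 days < 3 years (≈1095 days) ✗ → not eligible.
Tuition Reimbursement — grade IC4 ≥ IC2 ✓; 22 hrs/wk < 32 ✗ → not eligible.
Floating Holidays — status part-time ✓ (not excluded); service 656 days ≥ 1 month (≈30 days) ✓; 22 hrs/wk ≥ 15 ✓ → eligible.
Flexible Spending Account — status part-time ✗ (requires full-time, seasonal, or temporary) → not eligible.
Annual Bonus Plan — status part-time ✓; service 656 days ≥ 60 days ✓; dept Logistics ✗ → not eligible.
Parking Benefit — status part-time ✗ (requires full-time or seasonal) → not eligible.
Volunteer Time Off — status part-time ✓ (not excluded); site Cork ✗ (not Newark) → not eligible.

Floating Holidays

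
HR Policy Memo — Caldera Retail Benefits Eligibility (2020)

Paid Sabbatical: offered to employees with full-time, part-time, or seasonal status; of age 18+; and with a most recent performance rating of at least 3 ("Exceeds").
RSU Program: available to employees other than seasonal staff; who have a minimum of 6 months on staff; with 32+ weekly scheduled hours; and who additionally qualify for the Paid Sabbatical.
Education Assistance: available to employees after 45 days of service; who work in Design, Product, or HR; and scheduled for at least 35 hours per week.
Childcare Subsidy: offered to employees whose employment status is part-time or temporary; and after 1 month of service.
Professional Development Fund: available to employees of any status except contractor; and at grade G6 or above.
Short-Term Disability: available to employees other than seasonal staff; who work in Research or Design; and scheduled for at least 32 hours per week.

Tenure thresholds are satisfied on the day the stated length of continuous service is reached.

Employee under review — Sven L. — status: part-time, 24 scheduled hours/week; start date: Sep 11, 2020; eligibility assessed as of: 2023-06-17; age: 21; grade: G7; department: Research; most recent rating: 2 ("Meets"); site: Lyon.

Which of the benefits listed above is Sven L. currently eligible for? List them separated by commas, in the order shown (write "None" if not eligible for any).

Childcare Subsidy, Professional Development Fund

Service from Sep 11, 2020 to 2023-06-17: 1009 days.
Paid Sabbatical — status part-time ✓; age 21 ≥ 18 ✓; rating 2 < 3 ✗ → not eligible.
RSU Program — status part-time ✓ (not excluded); service 1009 days ≥ 6 months (≈180 days) ✓; 24 hrs/wk < 32 ✗ → not eligible.
Education Assistance — service 1009 days ≥ 45 days ✓; dept Research ✗ → not eligible.
Childcare Subsidy — status part-time ✓; service 1009 days ≥ 1 month (≈30 days) ✓ → eligible.
Professional Development Fund — status part-time ✓ (not excluded); grade G7 ≥ G6 ✓ → eligible.
Short-Term Disability — status part-time ✓ (not excluded); dept Research ✓; 24 hrs/wk < 32 ✗ → not eligible.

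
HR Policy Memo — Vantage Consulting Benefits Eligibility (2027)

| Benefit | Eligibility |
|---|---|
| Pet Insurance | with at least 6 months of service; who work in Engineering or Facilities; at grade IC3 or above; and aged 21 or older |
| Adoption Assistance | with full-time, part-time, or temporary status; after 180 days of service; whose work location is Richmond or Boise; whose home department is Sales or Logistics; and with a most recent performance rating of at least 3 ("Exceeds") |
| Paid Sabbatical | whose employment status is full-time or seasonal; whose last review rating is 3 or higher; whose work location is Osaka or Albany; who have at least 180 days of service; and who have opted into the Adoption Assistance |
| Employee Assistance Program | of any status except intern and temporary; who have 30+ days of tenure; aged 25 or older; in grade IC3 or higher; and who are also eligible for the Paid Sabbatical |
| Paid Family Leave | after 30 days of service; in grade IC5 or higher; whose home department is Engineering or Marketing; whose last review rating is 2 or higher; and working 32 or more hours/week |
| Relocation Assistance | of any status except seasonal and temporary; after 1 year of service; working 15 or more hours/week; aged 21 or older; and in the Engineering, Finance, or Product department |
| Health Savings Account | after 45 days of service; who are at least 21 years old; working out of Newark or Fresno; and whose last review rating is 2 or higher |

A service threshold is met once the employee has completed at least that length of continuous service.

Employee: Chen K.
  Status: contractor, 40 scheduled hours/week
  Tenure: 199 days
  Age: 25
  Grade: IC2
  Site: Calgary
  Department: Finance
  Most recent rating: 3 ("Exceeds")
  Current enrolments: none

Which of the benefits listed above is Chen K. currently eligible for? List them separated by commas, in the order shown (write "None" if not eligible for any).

Pet Insurance — service 199 days ≥ 6 months (≈180 days) ✓; dept Finance ✗ → not eligible.
Adoption Assistance — status contractor ✗ (requires full-time, part-time, or temporary) → not eligible.
Paid Sabbatical — status contractor ✗ (requires full-time or seasonal) → not eligible.
Employee Assistance Program — status contractor ✓ (not excluded); service 199 days ≥ 30 days ✓; age 25 ≥ 25 ✓; grade IC2 < IC3 ✗ → not eligible.
Paid Family Leave — service 199 days ≥ 30 days ✓; grade IC2 < IC5 ✗ → not eligible.
Relocation Assistance — status contractor ✓ (not excluded); service 199 days < 1 year (≈365 days) ✗ → not eligible.
Health Savings Account — service 199 days ≥ 45 days ✓; age 25 ≥ 21 ✓; site Calgary ✗ (not Newark or Fresno) → not eligible.

None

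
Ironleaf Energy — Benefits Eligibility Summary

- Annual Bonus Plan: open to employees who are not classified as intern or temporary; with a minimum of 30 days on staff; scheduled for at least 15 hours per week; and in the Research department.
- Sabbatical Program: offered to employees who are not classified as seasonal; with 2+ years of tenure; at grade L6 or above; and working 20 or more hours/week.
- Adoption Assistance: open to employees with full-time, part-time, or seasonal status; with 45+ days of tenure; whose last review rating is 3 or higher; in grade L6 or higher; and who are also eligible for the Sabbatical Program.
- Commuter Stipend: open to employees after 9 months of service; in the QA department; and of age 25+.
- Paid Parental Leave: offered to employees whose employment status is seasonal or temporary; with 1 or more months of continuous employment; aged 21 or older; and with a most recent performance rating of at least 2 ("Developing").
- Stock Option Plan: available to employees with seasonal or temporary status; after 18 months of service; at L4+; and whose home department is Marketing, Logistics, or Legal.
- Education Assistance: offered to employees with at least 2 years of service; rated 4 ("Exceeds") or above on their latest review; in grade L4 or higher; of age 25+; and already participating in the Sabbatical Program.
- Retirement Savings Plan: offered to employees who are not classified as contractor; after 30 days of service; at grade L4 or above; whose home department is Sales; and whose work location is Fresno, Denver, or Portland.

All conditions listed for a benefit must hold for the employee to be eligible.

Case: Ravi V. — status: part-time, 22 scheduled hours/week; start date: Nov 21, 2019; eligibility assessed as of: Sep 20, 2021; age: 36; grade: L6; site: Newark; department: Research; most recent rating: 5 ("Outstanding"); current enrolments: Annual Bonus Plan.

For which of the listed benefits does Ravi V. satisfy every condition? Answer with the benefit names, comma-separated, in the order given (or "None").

Annual Bonus Plan

Service from Nov 21, 2019 to Sep 20, 2021: 669 days.
Annual Bonus Plan — status part-time ✓ (not excluded); service 669 days ≥ 30 days ✓; 22 hrs/wk ≥ 15 ✓; dept Research ✓ → eligible.
Sabbatical Program — status part-time ✓ (not excluded); service 669 days < 2 years (≈730 days) ✗ → not eligible.
Adoption Assistance — status part-time ✓; service 669 days ≥ 45 days ✓; rating 5 ≥ 3 ✓; grade L6 ≥ L6 ✓; not eligible for Sabbatical Program ✗ → not eligible.
Commuter Stipend — service 669 days ≥ 9 months (≈270 days) ✓; dept Research ✗ → not eligible.
Paid Parental Leave — status part-time ✗ (requires seasonal or temporary) → not eligible.
Stock Option Plan — status part-time ✗ (requires seasonal or temporary) → not eligible.
Education Assistance — service 669 days < 2 years (≈730 days) ✗ → not eligible.
Retirement Savings Plan — status part-time ✓ (not excluded); service 669 days ≥ 30 days ✓; grade L6 ≥ L4 ✓; dept Research ✗ → not eligible.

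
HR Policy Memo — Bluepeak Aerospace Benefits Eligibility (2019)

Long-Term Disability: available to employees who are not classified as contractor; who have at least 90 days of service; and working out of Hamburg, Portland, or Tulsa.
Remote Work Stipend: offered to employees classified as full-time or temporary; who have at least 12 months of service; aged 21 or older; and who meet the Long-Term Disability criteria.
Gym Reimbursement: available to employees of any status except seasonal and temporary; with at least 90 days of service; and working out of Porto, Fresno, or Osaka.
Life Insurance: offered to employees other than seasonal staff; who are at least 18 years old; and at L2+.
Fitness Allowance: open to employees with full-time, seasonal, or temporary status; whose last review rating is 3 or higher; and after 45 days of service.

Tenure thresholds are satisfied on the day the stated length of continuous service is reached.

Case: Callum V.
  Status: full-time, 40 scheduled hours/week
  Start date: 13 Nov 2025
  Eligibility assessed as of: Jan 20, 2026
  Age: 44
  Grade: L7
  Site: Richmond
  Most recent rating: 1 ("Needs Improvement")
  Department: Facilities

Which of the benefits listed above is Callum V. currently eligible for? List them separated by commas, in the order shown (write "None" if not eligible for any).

Life Insurance

Service from 13 Nov 2025 to Jan 20, 2026: 68 days.
Long-Term Disability — status full-time ✓ (not excluded); service 68 days < 90 days ✗ → not eligible.
Remote Work Stipend — status full-time ✓; service 68 days < 12 months (≈360 days) ✗ → not eligible.
Gym Reimbursement — status full-time ✓ (not excluded); service 68 days < 90 days ✗ → not eligible.
Life Insurance — status full-time ✓ (not excluded); age 44 ≥ 18 ✓; grade L7 ≥ L2 ✓ → eligible.
Fitness Allowance — status full-time ✓; rating 1 < 3 ✗ → not eligible.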